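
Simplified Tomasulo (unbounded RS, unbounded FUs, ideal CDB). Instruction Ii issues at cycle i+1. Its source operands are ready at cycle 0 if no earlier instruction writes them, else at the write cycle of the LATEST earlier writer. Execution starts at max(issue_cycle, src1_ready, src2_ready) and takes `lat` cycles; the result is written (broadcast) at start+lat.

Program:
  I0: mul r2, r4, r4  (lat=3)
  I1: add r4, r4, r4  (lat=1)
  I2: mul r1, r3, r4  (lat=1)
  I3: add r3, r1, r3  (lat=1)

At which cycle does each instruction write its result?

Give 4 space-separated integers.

I0 mul r2: issue@1 deps=(None,None) exec_start@1 write@4
I1 add r4: issue@2 deps=(None,None) exec_start@2 write@3
I2 mul r1: issue@3 deps=(None,1) exec_start@3 write@4
I3 add r3: issue@4 deps=(2,None) exec_start@4 write@5

Answer: 4 3 4 5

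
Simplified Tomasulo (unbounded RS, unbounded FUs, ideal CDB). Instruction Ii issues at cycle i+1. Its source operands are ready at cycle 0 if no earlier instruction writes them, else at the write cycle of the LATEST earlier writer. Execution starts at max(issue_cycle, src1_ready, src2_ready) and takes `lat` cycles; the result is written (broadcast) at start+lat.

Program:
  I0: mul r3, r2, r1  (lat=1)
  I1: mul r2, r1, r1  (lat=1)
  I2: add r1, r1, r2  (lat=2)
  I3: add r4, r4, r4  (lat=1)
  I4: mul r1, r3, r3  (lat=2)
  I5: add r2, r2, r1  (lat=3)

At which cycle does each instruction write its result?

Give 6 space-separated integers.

Answer: 2 3 5 5 7 10

Derivation:
I0 mul r3: issue@1 deps=(None,None) exec_start@1 write@2
I1 mul r2: issue@2 deps=(None,None) exec_start@2 write@3
I2 add r1: issue@3 deps=(None,1) exec_start@3 write@5
I3 add r4: issue@4 deps=(None,None) exec_start@4 write@5
I4 mul r1: issue@5 deps=(0,0) exec_start@5 write@7
I5 add r2: issue@6 deps=(1,4) exec_start@7 write@10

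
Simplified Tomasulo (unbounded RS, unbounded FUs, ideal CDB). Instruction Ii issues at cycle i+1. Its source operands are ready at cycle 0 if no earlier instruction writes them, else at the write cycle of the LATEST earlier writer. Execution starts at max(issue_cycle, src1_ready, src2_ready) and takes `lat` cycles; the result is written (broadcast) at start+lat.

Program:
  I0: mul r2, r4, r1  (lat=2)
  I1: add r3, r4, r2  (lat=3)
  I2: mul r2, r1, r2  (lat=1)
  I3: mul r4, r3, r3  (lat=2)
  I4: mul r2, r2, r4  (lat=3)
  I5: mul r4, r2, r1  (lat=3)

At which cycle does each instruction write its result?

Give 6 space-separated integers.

Answer: 3 6 4 8 11 14

Derivation:
I0 mul r2: issue@1 deps=(None,None) exec_start@1 write@3
I1 add r3: issue@2 deps=(None,0) exec_start@3 write@6
I2 mul r2: issue@3 deps=(None,0) exec_start@3 write@4
I3 mul r4: issue@4 deps=(1,1) exec_start@6 write@8
I4 mul r2: issue@5 deps=(2,3) exec_start@8 write@11
I5 mul r4: issue@6 deps=(4,None) exec_start@11 write@14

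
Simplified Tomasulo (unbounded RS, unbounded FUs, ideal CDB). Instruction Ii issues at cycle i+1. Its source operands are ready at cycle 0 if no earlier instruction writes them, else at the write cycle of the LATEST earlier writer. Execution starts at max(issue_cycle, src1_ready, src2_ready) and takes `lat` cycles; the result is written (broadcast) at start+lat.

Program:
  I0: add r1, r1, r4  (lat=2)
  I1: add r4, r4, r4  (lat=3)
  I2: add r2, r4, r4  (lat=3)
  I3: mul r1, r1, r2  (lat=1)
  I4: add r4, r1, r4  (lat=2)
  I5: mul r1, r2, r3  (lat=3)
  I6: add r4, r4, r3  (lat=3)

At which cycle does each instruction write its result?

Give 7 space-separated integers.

I0 add r1: issue@1 deps=(None,None) exec_start@1 write@3
I1 add r4: issue@2 deps=(None,None) exec_start@2 write@5
I2 add r2: issue@3 deps=(1,1) exec_start@5 write@8
I3 mul r1: issue@4 deps=(0,2) exec_start@8 write@9
I4 add r4: issue@5 deps=(3,1) exec_start@9 write@11
I5 mul r1: issue@6 deps=(2,None) exec_start@8 write@11
I6 add r4: issue@7 deps=(4,None) exec_start@11 write@14

Answer: 3 5 8 9 11 11 14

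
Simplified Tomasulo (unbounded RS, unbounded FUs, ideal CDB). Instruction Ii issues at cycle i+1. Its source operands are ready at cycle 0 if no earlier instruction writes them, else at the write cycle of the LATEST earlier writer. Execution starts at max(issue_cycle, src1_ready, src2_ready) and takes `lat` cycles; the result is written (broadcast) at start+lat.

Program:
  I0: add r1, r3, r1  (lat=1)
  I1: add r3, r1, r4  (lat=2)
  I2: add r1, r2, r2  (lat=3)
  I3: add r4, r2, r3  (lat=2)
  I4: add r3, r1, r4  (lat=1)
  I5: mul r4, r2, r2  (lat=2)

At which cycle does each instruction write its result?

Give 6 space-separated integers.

Answer: 2 4 6 6 7 8

Derivation:
I0 add r1: issue@1 deps=(None,None) exec_start@1 write@2
I1 add r3: issue@2 deps=(0,None) exec_start@2 write@4
I2 add r1: issue@3 deps=(None,None) exec_start@3 write@6
I3 add r4: issue@4 deps=(None,1) exec_start@4 write@6
I4 add r3: issue@5 deps=(2,3) exec_start@6 write@7
I5 mul r4: issue@6 deps=(None,None) exec_start@6 write@8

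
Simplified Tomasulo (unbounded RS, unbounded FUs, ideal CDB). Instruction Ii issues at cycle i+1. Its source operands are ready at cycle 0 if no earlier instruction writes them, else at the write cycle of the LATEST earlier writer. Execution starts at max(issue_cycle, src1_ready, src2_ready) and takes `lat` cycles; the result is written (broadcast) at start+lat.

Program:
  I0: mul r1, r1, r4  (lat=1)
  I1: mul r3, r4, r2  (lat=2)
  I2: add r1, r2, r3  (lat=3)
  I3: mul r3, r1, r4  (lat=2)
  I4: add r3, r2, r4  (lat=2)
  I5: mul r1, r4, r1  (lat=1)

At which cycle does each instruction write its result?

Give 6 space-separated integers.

I0 mul r1: issue@1 deps=(None,None) exec_start@1 write@2
I1 mul r3: issue@2 deps=(None,None) exec_start@2 write@4
I2 add r1: issue@3 deps=(None,1) exec_start@4 write@7
I3 mul r3: issue@4 deps=(2,None) exec_start@7 write@9
I4 add r3: issue@5 deps=(None,None) exec_start@5 write@7
I5 mul r1: issue@6 deps=(None,2) exec_start@7 write@8

Answer: 2 4 7 9 7 8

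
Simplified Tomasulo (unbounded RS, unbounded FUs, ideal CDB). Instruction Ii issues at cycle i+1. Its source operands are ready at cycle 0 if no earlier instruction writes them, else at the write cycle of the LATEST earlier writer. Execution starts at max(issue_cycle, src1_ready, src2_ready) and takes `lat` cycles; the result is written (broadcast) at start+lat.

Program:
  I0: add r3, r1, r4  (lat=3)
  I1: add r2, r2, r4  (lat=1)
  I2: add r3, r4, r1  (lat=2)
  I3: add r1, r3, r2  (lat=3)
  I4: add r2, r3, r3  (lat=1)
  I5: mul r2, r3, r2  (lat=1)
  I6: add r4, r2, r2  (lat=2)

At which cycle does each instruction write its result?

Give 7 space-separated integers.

Answer: 4 3 5 8 6 7 9

Derivation:
I0 add r3: issue@1 deps=(None,None) exec_start@1 write@4
I1 add r2: issue@2 deps=(None,None) exec_start@2 write@3
I2 add r3: issue@3 deps=(None,None) exec_start@3 write@5
I3 add r1: issue@4 deps=(2,1) exec_start@5 write@8
I4 add r2: issue@5 deps=(2,2) exec_start@5 write@6
I5 mul r2: issue@6 deps=(2,4) exec_start@6 write@7
I6 add r4: issue@7 deps=(5,5) exec_start@7 write@9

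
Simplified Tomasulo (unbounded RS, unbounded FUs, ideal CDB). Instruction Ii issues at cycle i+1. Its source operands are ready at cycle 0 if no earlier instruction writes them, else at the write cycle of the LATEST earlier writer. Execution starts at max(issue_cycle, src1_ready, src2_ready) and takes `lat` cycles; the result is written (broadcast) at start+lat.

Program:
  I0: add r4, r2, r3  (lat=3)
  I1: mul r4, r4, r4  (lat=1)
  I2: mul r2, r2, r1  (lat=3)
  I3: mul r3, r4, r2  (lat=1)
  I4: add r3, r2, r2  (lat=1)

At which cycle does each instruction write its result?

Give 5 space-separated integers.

I0 add r4: issue@1 deps=(None,None) exec_start@1 write@4
I1 mul r4: issue@2 deps=(0,0) exec_start@4 write@5
I2 mul r2: issue@3 deps=(None,None) exec_start@3 write@6
I3 mul r3: issue@4 deps=(1,2) exec_start@6 write@7
I4 add r3: issue@5 deps=(2,2) exec_start@6 write@7

Answer: 4 5 6 7 7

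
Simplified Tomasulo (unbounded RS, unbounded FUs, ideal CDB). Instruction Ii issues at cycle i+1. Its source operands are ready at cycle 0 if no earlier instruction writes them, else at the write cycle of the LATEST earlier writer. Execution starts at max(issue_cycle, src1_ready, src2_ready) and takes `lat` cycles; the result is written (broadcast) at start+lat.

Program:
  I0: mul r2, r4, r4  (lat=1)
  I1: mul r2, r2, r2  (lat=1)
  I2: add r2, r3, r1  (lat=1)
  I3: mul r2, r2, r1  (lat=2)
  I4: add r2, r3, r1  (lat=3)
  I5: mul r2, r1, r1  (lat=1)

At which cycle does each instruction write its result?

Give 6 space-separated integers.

Answer: 2 3 4 6 8 7

Derivation:
I0 mul r2: issue@1 deps=(None,None) exec_start@1 write@2
I1 mul r2: issue@2 deps=(0,0) exec_start@2 write@3
I2 add r2: issue@3 deps=(None,None) exec_start@3 write@4
I3 mul r2: issue@4 deps=(2,None) exec_start@4 write@6
I4 add r2: issue@5 deps=(None,None) exec_start@5 write@8
I5 mul r2: issue@6 deps=(None,None) exec_start@6 write@7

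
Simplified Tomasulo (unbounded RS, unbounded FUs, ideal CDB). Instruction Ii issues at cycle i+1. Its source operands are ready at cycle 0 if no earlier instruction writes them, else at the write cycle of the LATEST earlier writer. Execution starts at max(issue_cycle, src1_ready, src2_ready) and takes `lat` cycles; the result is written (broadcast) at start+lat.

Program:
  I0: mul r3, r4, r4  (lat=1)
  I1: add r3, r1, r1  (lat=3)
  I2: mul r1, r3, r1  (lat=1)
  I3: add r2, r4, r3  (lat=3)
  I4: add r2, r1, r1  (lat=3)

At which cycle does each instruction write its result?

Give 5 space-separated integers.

I0 mul r3: issue@1 deps=(None,None) exec_start@1 write@2
I1 add r3: issue@2 deps=(None,None) exec_start@2 write@5
I2 mul r1: issue@3 deps=(1,None) exec_start@5 write@6
I3 add r2: issue@4 deps=(None,1) exec_start@5 write@8
I4 add r2: issue@5 deps=(2,2) exec_start@6 write@9

Answer: 2 5 6 8 9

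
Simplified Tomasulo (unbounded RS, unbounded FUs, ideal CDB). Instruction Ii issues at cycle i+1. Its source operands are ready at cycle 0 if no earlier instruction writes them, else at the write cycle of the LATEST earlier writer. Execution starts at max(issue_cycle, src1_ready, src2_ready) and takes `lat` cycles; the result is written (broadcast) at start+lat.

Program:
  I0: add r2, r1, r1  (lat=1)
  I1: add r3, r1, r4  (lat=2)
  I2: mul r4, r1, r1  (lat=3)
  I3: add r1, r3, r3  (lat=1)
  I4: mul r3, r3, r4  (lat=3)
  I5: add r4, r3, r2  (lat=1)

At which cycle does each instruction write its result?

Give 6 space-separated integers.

Answer: 2 4 6 5 9 10

Derivation:
I0 add r2: issue@1 deps=(None,None) exec_start@1 write@2
I1 add r3: issue@2 deps=(None,None) exec_start@2 write@4
I2 mul r4: issue@3 deps=(None,None) exec_start@3 write@6
I3 add r1: issue@4 deps=(1,1) exec_start@4 write@5
I4 mul r3: issue@5 deps=(1,2) exec_start@6 write@9
I5 add r4: issue@6 deps=(4,0) exec_start@9 write@10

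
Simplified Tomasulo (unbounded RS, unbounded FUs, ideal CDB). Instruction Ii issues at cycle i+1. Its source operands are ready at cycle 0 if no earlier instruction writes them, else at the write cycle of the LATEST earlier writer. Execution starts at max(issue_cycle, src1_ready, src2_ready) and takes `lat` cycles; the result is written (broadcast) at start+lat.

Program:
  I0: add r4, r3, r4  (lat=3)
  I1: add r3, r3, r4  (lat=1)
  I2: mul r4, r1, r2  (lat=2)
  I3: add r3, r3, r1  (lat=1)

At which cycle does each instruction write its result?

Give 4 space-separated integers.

I0 add r4: issue@1 deps=(None,None) exec_start@1 write@4
I1 add r3: issue@2 deps=(None,0) exec_start@4 write@5
I2 mul r4: issue@3 deps=(None,None) exec_start@3 write@5
I3 add r3: issue@4 deps=(1,None) exec_start@5 write@6

Answer: 4 5 5 6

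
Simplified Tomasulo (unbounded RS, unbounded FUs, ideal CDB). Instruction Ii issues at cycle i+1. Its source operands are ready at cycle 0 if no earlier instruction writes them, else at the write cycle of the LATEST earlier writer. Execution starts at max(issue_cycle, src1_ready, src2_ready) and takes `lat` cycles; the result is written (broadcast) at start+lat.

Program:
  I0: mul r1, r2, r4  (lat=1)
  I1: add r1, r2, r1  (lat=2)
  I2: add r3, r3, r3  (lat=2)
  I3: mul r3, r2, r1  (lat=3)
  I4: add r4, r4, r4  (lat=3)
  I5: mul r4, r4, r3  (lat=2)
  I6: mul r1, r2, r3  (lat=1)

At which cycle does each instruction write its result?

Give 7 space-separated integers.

I0 mul r1: issue@1 deps=(None,None) exec_start@1 write@2
I1 add r1: issue@2 deps=(None,0) exec_start@2 write@4
I2 add r3: issue@3 deps=(None,None) exec_start@3 write@5
I3 mul r3: issue@4 deps=(None,1) exec_start@4 write@7
I4 add r4: issue@5 deps=(None,None) exec_start@5 write@8
I5 mul r4: issue@6 deps=(4,3) exec_start@8 write@10
I6 mul r1: issue@7 deps=(None,3) exec_start@7 write@8

Answer: 2 4 5 7 8 10 8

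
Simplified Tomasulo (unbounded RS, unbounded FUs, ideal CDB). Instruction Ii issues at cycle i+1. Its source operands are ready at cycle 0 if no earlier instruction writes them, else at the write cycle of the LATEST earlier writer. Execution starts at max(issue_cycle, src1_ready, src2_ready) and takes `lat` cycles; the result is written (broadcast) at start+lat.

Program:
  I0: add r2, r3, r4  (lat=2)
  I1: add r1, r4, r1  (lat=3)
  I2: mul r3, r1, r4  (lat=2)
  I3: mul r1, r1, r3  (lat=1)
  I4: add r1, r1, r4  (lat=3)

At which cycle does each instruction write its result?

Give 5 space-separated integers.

Answer: 3 5 7 8 11

Derivation:
I0 add r2: issue@1 deps=(None,None) exec_start@1 write@3
I1 add r1: issue@2 deps=(None,None) exec_start@2 write@5
I2 mul r3: issue@3 deps=(1,None) exec_start@5 write@7
I3 mul r1: issue@4 deps=(1,2) exec_start@7 write@8
I4 add r1: issue@5 deps=(3,None) exec_start@8 write@11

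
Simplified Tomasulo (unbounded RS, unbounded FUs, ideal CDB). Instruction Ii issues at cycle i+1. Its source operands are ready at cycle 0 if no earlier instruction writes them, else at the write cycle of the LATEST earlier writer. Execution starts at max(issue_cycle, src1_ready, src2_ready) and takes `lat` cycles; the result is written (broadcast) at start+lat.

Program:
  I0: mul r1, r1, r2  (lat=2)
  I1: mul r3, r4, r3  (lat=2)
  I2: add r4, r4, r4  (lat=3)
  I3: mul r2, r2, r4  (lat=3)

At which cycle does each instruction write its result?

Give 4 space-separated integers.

I0 mul r1: issue@1 deps=(None,None) exec_start@1 write@3
I1 mul r3: issue@2 deps=(None,None) exec_start@2 write@4
I2 add r4: issue@3 deps=(None,None) exec_start@3 write@6
I3 mul r2: issue@4 deps=(None,2) exec_start@6 write@9

Answer: 3 4 6 9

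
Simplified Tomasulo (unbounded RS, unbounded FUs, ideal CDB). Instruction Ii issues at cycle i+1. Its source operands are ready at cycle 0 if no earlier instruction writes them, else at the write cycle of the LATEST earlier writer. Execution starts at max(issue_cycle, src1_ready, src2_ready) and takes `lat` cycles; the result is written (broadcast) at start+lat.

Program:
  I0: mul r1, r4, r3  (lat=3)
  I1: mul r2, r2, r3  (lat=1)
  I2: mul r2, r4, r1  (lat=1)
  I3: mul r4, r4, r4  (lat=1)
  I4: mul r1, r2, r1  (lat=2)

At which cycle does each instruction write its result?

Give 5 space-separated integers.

Answer: 4 3 5 5 7

Derivation:
I0 mul r1: issue@1 deps=(None,None) exec_start@1 write@4
I1 mul r2: issue@2 deps=(None,None) exec_start@2 write@3
I2 mul r2: issue@3 deps=(None,0) exec_start@4 write@5
I3 mul r4: issue@4 deps=(None,None) exec_start@4 write@5
I4 mul r1: issue@5 deps=(2,0) exec_start@5 write@7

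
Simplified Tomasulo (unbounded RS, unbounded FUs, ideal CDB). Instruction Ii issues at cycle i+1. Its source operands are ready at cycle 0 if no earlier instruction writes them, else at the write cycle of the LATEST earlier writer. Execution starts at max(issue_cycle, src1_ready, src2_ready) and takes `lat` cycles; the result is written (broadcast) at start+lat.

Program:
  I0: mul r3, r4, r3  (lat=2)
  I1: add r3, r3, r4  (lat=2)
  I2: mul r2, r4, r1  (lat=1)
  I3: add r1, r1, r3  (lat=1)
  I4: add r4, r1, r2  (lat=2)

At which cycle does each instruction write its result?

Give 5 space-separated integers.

Answer: 3 5 4 6 8

Derivation:
I0 mul r3: issue@1 deps=(None,None) exec_start@1 write@3
I1 add r3: issue@2 deps=(0,None) exec_start@3 write@5
I2 mul r2: issue@3 deps=(None,None) exec_start@3 write@4
I3 add r1: issue@4 deps=(None,1) exec_start@5 write@6
I4 add r4: issue@5 deps=(3,2) exec_start@6 write@8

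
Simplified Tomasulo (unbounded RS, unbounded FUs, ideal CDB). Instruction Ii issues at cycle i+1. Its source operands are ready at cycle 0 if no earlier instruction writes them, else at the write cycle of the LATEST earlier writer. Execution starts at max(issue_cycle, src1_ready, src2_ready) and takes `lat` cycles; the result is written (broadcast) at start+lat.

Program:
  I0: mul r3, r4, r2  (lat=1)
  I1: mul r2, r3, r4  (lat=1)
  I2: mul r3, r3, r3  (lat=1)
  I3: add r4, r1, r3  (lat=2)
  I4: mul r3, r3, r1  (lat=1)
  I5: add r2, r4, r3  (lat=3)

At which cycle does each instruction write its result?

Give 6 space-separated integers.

I0 mul r3: issue@1 deps=(None,None) exec_start@1 write@2
I1 mul r2: issue@2 deps=(0,None) exec_start@2 write@3
I2 mul r3: issue@3 deps=(0,0) exec_start@3 write@4
I3 add r4: issue@4 deps=(None,2) exec_start@4 write@6
I4 mul r3: issue@5 deps=(2,None) exec_start@5 write@6
I5 add r2: issue@6 deps=(3,4) exec_start@6 write@9

Answer: 2 3 4 6 6 9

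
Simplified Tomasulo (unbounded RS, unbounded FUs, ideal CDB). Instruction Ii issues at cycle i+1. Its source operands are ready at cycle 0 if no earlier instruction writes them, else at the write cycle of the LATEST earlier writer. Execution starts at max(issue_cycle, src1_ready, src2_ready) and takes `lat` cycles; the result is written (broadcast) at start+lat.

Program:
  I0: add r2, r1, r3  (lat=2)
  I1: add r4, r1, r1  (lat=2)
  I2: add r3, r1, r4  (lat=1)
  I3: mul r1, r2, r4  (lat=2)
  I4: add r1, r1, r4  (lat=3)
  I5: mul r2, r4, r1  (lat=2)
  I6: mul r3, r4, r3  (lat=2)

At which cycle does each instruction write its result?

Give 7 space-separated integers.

I0 add r2: issue@1 deps=(None,None) exec_start@1 write@3
I1 add r4: issue@2 deps=(None,None) exec_start@2 write@4
I2 add r3: issue@3 deps=(None,1) exec_start@4 write@5
I3 mul r1: issue@4 deps=(0,1) exec_start@4 write@6
I4 add r1: issue@5 deps=(3,1) exec_start@6 write@9
I5 mul r2: issue@6 deps=(1,4) exec_start@9 write@11
I6 mul r3: issue@7 deps=(1,2) exec_start@7 write@9

Answer: 3 4 5 6 9 11 9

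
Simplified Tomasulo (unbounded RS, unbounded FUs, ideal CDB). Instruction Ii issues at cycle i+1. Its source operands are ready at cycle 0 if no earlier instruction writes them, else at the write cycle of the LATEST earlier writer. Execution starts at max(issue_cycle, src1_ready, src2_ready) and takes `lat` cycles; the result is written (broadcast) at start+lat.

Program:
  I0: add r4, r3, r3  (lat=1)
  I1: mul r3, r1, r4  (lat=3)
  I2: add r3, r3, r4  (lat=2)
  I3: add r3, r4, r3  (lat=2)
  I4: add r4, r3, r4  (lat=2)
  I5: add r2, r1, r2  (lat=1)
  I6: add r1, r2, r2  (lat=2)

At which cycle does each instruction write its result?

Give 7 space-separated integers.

Answer: 2 5 7 9 11 7 9

Derivation:
I0 add r4: issue@1 deps=(None,None) exec_start@1 write@2
I1 mul r3: issue@2 deps=(None,0) exec_start@2 write@5
I2 add r3: issue@3 deps=(1,0) exec_start@5 write@7
I3 add r3: issue@4 deps=(0,2) exec_start@7 write@9
I4 add r4: issue@5 deps=(3,0) exec_start@9 write@11
I5 add r2: issue@6 deps=(None,None) exec_start@6 write@7
I6 add r1: issue@7 deps=(5,5) exec_start@7 write@9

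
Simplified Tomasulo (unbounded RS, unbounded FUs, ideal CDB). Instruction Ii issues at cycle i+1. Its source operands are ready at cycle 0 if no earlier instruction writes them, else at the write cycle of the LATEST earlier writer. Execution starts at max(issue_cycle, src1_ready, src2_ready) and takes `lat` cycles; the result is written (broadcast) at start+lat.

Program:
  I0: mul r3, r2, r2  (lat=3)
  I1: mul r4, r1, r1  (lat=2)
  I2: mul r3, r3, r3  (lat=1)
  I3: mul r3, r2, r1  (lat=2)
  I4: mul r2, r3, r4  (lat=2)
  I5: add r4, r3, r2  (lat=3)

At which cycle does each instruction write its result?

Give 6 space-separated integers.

Answer: 4 4 5 6 8 11

Derivation:
I0 mul r3: issue@1 deps=(None,None) exec_start@1 write@4
I1 mul r4: issue@2 deps=(None,None) exec_start@2 write@4
I2 mul r3: issue@3 deps=(0,0) exec_start@4 write@5
I3 mul r3: issue@4 deps=(None,None) exec_start@4 write@6
I4 mul r2: issue@5 deps=(3,1) exec_start@6 write@8
I5 add r4: issue@6 deps=(3,4) exec_start@8 write@11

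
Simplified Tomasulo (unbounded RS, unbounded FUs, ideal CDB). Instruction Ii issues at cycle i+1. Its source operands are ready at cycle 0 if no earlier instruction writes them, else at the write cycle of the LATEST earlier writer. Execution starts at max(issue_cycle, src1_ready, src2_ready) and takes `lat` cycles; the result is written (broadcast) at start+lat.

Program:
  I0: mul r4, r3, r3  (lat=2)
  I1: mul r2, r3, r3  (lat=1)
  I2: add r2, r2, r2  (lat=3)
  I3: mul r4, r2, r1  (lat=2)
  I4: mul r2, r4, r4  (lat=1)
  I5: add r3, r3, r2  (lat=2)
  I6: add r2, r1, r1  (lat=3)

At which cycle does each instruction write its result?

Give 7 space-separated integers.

Answer: 3 3 6 8 9 11 10

Derivation:
I0 mul r4: issue@1 deps=(None,None) exec_start@1 write@3
I1 mul r2: issue@2 deps=(None,None) exec_start@2 write@3
I2 add r2: issue@3 deps=(1,1) exec_start@3 write@6
I3 mul r4: issue@4 deps=(2,None) exec_start@6 write@8
I4 mul r2: issue@5 deps=(3,3) exec_start@8 write@9
I5 add r3: issue@6 deps=(None,4) exec_start@9 write@11
I6 add r2: issue@7 deps=(None,None) exec_start@7 write@10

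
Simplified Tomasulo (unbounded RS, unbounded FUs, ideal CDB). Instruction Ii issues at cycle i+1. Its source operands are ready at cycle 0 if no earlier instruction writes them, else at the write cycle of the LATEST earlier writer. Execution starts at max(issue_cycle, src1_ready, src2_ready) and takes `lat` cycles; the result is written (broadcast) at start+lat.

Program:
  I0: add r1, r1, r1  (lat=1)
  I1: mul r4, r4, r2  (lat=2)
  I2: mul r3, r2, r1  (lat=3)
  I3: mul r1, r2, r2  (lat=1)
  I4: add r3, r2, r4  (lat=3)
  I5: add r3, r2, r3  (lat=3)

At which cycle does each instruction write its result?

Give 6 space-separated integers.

Answer: 2 4 6 5 8 11

Derivation:
I0 add r1: issue@1 deps=(None,None) exec_start@1 write@2
I1 mul r4: issue@2 deps=(None,None) exec_start@2 write@4
I2 mul r3: issue@3 deps=(None,0) exec_start@3 write@6
I3 mul r1: issue@4 deps=(None,None) exec_start@4 write@5
I4 add r3: issue@5 deps=(None,1) exec_start@5 write@8
I5 add r3: issue@6 deps=(None,4) exec_start@8 write@11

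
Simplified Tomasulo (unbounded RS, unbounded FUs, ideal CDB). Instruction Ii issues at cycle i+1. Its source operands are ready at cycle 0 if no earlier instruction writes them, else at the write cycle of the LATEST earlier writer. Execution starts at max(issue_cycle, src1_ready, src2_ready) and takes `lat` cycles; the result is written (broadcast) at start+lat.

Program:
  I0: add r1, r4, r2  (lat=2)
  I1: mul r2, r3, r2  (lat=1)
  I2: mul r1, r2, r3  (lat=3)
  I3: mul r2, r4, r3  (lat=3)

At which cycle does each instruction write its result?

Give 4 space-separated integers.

Answer: 3 3 6 7

Derivation:
I0 add r1: issue@1 deps=(None,None) exec_start@1 write@3
I1 mul r2: issue@2 deps=(None,None) exec_start@2 write@3
I2 mul r1: issue@3 deps=(1,None) exec_start@3 write@6
I3 mul r2: issue@4 deps=(None,None) exec_start@4 write@7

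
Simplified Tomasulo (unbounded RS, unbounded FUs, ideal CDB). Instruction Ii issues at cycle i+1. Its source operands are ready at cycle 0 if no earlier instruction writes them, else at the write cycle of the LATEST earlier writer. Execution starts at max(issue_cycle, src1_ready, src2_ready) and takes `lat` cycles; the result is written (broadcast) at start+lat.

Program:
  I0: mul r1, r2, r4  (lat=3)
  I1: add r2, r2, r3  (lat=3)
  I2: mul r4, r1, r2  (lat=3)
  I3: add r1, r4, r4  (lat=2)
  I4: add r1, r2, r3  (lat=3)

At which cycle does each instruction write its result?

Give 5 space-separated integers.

Answer: 4 5 8 10 8

Derivation:
I0 mul r1: issue@1 deps=(None,None) exec_start@1 write@4
I1 add r2: issue@2 deps=(None,None) exec_start@2 write@5
I2 mul r4: issue@3 deps=(0,1) exec_start@5 write@8
I3 add r1: issue@4 deps=(2,2) exec_start@8 write@10
I4 add r1: issue@5 deps=(1,None) exec_start@5 write@8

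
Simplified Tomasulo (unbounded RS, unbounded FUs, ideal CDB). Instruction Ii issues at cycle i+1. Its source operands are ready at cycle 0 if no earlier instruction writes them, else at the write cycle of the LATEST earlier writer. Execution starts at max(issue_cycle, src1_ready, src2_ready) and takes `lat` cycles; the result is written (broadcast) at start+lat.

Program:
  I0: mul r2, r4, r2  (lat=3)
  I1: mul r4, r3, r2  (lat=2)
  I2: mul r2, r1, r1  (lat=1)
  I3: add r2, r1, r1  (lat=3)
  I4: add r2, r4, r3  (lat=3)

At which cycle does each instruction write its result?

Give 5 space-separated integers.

Answer: 4 6 4 7 9

Derivation:
I0 mul r2: issue@1 deps=(None,None) exec_start@1 write@4
I1 mul r4: issue@2 deps=(None,0) exec_start@4 write@6
I2 mul r2: issue@3 deps=(None,None) exec_start@3 write@4
I3 add r2: issue@4 deps=(None,None) exec_start@4 write@7
I4 add r2: issue@5 deps=(1,None) exec_start@6 write@9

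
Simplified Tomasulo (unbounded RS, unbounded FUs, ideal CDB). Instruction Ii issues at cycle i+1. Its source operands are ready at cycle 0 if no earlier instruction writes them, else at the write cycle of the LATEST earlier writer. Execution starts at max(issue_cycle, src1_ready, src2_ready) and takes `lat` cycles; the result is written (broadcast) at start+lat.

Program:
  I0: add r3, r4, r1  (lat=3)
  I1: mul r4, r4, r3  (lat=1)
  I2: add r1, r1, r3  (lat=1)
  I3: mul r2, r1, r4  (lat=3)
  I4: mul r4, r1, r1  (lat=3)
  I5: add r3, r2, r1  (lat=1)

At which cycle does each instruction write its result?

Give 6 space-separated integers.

I0 add r3: issue@1 deps=(None,None) exec_start@1 write@4
I1 mul r4: issue@2 deps=(None,0) exec_start@4 write@5
I2 add r1: issue@3 deps=(None,0) exec_start@4 write@5
I3 mul r2: issue@4 deps=(2,1) exec_start@5 write@8
I4 mul r4: issue@5 deps=(2,2) exec_start@5 write@8
I5 add r3: issue@6 deps=(3,2) exec_start@8 write@9

Answer: 4 5 5 8 8 9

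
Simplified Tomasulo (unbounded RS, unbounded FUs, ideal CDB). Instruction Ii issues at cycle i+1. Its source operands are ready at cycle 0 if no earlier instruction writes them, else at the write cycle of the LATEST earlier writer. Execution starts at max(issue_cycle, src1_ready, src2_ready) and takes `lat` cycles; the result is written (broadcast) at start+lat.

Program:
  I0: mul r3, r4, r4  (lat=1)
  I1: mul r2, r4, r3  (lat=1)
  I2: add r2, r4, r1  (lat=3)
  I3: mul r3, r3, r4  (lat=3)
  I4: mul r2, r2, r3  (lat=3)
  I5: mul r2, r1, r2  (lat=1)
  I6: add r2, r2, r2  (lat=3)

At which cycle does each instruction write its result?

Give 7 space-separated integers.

I0 mul r3: issue@1 deps=(None,None) exec_start@1 write@2
I1 mul r2: issue@2 deps=(None,0) exec_start@2 write@3
I2 add r2: issue@3 deps=(None,None) exec_start@3 write@6
I3 mul r3: issue@4 deps=(0,None) exec_start@4 write@7
I4 mul r2: issue@5 deps=(2,3) exec_start@7 write@10
I5 mul r2: issue@6 deps=(None,4) exec_start@10 write@11
I6 add r2: issue@7 deps=(5,5) exec_start@11 write@14

Answer: 2 3 6 7 10 11 14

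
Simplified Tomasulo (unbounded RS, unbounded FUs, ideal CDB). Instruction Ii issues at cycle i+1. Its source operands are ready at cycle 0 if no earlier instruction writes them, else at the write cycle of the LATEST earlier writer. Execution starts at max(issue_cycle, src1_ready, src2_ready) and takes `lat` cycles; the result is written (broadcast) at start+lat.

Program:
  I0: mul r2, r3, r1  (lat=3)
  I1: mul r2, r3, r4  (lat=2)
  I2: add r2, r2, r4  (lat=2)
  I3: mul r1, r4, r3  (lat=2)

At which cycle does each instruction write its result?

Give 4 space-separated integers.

Answer: 4 4 6 6

Derivation:
I0 mul r2: issue@1 deps=(None,None) exec_start@1 write@4
I1 mul r2: issue@2 deps=(None,None) exec_start@2 write@4
I2 add r2: issue@3 deps=(1,None) exec_start@4 write@6
I3 mul r1: issue@4 deps=(None,None) exec_start@4 write@6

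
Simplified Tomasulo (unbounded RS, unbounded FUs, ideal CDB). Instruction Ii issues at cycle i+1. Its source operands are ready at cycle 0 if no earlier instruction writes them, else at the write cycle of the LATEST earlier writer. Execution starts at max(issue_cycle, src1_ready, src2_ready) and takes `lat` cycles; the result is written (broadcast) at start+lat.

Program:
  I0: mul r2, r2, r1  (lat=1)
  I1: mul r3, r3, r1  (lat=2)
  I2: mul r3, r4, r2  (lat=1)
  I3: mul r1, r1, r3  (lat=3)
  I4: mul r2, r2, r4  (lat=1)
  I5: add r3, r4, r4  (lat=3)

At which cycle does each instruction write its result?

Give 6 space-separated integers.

I0 mul r2: issue@1 deps=(None,None) exec_start@1 write@2
I1 mul r3: issue@2 deps=(None,None) exec_start@2 write@4
I2 mul r3: issue@3 deps=(None,0) exec_start@3 write@4
I3 mul r1: issue@4 deps=(None,2) exec_start@4 write@7
I4 mul r2: issue@5 deps=(0,None) exec_start@5 write@6
I5 add r3: issue@6 deps=(None,None) exec_start@6 write@9

Answer: 2 4 4 7 6 9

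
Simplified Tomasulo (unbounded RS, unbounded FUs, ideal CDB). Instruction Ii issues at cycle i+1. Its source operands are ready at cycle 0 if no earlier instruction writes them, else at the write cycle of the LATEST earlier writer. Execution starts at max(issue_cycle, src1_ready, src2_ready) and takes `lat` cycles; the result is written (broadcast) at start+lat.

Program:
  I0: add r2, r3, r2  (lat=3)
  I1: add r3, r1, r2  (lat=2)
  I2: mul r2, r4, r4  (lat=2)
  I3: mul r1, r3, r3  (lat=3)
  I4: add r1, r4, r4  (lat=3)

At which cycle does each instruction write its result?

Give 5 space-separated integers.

Answer: 4 6 5 9 8

Derivation:
I0 add r2: issue@1 deps=(None,None) exec_start@1 write@4
I1 add r3: issue@2 deps=(None,0) exec_start@4 write@6
I2 mul r2: issue@3 deps=(None,None) exec_start@3 write@5
I3 mul r1: issue@4 deps=(1,1) exec_start@6 write@9
I4 add r1: issue@5 deps=(None,None) exec_start@5 write@8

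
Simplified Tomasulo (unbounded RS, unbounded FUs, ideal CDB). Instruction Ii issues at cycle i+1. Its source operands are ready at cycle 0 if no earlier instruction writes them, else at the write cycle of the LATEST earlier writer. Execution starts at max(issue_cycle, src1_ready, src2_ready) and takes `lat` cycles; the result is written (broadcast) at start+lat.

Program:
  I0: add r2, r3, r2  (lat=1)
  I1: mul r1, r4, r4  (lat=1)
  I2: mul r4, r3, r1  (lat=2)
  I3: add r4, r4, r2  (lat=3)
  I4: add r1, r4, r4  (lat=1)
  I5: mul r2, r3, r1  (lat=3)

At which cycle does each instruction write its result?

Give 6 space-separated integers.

I0 add r2: issue@1 deps=(None,None) exec_start@1 write@2
I1 mul r1: issue@2 deps=(None,None) exec_start@2 write@3
I2 mul r4: issue@3 deps=(None,1) exec_start@3 write@5
I3 add r4: issue@4 deps=(2,0) exec_start@5 write@8
I4 add r1: issue@5 deps=(3,3) exec_start@8 write@9
I5 mul r2: issue@6 deps=(None,4) exec_start@9 write@12

Answer: 2 3 5 8 9 12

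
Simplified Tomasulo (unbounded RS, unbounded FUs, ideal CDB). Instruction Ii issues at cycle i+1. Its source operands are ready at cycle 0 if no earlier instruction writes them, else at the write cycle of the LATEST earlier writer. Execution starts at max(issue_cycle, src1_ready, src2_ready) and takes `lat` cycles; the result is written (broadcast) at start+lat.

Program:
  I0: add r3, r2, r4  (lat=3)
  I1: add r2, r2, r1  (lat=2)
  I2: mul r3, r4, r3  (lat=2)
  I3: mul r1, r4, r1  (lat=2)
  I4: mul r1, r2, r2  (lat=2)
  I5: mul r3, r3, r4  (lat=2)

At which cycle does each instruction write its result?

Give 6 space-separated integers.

I0 add r3: issue@1 deps=(None,None) exec_start@1 write@4
I1 add r2: issue@2 deps=(None,None) exec_start@2 write@4
I2 mul r3: issue@3 deps=(None,0) exec_start@4 write@6
I3 mul r1: issue@4 deps=(None,None) exec_start@4 write@6
I4 mul r1: issue@5 deps=(1,1) exec_start@5 write@7
I5 mul r3: issue@6 deps=(2,None) exec_start@6 write@8

Answer: 4 4 6 6 7 8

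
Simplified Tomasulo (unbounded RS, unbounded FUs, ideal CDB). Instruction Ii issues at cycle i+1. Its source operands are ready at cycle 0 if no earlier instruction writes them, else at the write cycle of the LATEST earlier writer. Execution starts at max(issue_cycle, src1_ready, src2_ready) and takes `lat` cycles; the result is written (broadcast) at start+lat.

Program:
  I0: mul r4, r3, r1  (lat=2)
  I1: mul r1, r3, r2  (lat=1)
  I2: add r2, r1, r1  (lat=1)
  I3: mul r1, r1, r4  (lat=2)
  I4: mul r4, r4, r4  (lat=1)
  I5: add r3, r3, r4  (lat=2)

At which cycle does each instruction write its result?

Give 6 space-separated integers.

I0 mul r4: issue@1 deps=(None,None) exec_start@1 write@3
I1 mul r1: issue@2 deps=(None,None) exec_start@2 write@3
I2 add r2: issue@3 deps=(1,1) exec_start@3 write@4
I3 mul r1: issue@4 deps=(1,0) exec_start@4 write@6
I4 mul r4: issue@5 deps=(0,0) exec_start@5 write@6
I5 add r3: issue@6 deps=(None,4) exec_start@6 write@8

Answer: 3 3 4 6 6 8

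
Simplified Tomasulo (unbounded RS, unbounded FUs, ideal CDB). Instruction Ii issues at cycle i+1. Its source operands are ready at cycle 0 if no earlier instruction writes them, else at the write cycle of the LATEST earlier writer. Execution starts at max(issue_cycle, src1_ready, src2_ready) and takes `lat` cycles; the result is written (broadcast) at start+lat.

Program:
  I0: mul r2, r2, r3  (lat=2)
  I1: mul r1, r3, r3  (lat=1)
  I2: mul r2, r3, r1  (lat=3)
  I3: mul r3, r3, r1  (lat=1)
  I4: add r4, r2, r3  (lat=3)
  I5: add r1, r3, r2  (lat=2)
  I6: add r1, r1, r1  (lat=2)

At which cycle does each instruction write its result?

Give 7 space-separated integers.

I0 mul r2: issue@1 deps=(None,None) exec_start@1 write@3
I1 mul r1: issue@2 deps=(None,None) exec_start@2 write@3
I2 mul r2: issue@3 deps=(None,1) exec_start@3 write@6
I3 mul r3: issue@4 deps=(None,1) exec_start@4 write@5
I4 add r4: issue@5 deps=(2,3) exec_start@6 write@9
I5 add r1: issue@6 deps=(3,2) exec_start@6 write@8
I6 add r1: issue@7 deps=(5,5) exec_start@8 write@10

Answer: 3 3 6 5 9 8 10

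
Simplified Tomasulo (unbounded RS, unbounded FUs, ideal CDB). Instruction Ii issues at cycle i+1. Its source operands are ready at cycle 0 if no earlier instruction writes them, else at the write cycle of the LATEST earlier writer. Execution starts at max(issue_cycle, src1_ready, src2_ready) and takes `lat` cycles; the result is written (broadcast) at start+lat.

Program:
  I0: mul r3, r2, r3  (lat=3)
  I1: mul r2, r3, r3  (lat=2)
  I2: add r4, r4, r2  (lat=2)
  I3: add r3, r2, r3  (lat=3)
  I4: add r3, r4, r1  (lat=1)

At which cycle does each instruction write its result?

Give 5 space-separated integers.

Answer: 4 6 8 9 9

Derivation:
I0 mul r3: issue@1 deps=(None,None) exec_start@1 write@4
I1 mul r2: issue@2 deps=(0,0) exec_start@4 write@6
I2 add r4: issue@3 deps=(None,1) exec_start@6 write@8
I3 add r3: issue@4 deps=(1,0) exec_start@6 write@9
I4 add r3: issue@5 deps=(2,None) exec_start@8 write@9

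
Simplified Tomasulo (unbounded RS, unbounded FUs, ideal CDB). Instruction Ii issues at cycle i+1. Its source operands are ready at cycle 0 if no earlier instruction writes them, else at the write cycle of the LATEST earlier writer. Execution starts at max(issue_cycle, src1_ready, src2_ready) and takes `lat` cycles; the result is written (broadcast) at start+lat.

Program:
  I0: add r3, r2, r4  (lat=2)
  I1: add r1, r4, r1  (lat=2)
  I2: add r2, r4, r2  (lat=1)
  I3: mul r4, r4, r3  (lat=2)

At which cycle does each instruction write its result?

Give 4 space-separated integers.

I0 add r3: issue@1 deps=(None,None) exec_start@1 write@3
I1 add r1: issue@2 deps=(None,None) exec_start@2 write@4
I2 add r2: issue@3 deps=(None,None) exec_start@3 write@4
I3 mul r4: issue@4 deps=(None,0) exec_start@4 write@6

Answer: 3 4 4 6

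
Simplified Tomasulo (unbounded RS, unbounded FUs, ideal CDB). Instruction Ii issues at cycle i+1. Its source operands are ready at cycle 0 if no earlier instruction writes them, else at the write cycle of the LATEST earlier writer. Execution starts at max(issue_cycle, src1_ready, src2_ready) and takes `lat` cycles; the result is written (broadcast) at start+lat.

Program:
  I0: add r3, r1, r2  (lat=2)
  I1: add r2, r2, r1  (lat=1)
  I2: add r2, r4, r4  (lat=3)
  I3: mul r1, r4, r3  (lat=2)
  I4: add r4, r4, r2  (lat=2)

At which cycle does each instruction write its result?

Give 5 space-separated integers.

Answer: 3 3 6 6 8

Derivation:
I0 add r3: issue@1 deps=(None,None) exec_start@1 write@3
I1 add r2: issue@2 deps=(None,None) exec_start@2 write@3
I2 add r2: issue@3 deps=(None,None) exec_start@3 write@6
I3 mul r1: issue@4 deps=(None,0) exec_start@4 write@6
I4 add r4: issue@5 deps=(None,2) exec_start@6 write@8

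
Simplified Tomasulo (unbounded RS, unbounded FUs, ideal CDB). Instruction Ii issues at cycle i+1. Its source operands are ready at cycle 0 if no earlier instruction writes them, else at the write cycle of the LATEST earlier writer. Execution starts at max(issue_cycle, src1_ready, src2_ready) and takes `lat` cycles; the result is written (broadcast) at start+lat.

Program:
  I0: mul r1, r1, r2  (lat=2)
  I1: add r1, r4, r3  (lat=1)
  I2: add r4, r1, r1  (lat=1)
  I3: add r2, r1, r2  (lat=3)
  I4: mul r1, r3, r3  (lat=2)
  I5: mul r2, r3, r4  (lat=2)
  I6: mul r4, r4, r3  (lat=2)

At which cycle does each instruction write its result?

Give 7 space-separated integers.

Answer: 3 3 4 7 7 8 9

Derivation:
I0 mul r1: issue@1 deps=(None,None) exec_start@1 write@3
I1 add r1: issue@2 deps=(None,None) exec_start@2 write@3
I2 add r4: issue@3 deps=(1,1) exec_start@3 write@4
I3 add r2: issue@4 deps=(1,None) exec_start@4 write@7
I4 mul r1: issue@5 deps=(None,None) exec_start@5 write@7
I5 mul r2: issue@6 deps=(None,2) exec_start@6 write@8
I6 mul r4: issue@7 deps=(2,None) exec_start@7 write@9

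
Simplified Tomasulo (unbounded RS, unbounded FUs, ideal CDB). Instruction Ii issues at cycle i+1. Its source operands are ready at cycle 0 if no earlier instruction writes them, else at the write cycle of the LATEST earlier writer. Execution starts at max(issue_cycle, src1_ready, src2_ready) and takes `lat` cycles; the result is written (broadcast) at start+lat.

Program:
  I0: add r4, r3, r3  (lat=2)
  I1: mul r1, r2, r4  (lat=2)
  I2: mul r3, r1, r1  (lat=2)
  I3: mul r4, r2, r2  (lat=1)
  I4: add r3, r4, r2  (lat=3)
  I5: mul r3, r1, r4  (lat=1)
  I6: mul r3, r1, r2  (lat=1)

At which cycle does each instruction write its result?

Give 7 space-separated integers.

I0 add r4: issue@1 deps=(None,None) exec_start@1 write@3
I1 mul r1: issue@2 deps=(None,0) exec_start@3 write@5
I2 mul r3: issue@3 deps=(1,1) exec_start@5 write@7
I3 mul r4: issue@4 deps=(None,None) exec_start@4 write@5
I4 add r3: issue@5 deps=(3,None) exec_start@5 write@8
I5 mul r3: issue@6 deps=(1,3) exec_start@6 write@7
I6 mul r3: issue@7 deps=(1,None) exec_start@7 write@8

Answer: 3 5 7 5 8 7 8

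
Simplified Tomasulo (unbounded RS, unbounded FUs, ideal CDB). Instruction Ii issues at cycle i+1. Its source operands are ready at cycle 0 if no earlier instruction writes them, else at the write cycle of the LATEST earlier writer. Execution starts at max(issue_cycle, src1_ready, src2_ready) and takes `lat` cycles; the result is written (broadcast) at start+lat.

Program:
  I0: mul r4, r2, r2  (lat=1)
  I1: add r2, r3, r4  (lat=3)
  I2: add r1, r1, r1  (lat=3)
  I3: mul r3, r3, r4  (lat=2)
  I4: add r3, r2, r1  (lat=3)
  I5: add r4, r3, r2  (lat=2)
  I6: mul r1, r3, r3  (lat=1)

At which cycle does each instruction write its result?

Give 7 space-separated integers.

I0 mul r4: issue@1 deps=(None,None) exec_start@1 write@2
I1 add r2: issue@2 deps=(None,0) exec_start@2 write@5
I2 add r1: issue@3 deps=(None,None) exec_start@3 write@6
I3 mul r3: issue@4 deps=(None,0) exec_start@4 write@6
I4 add r3: issue@5 deps=(1,2) exec_start@6 write@9
I5 add r4: issue@6 deps=(4,1) exec_start@9 write@11
I6 mul r1: issue@7 deps=(4,4) exec_start@9 write@10

Answer: 2 5 6 6 9 11 10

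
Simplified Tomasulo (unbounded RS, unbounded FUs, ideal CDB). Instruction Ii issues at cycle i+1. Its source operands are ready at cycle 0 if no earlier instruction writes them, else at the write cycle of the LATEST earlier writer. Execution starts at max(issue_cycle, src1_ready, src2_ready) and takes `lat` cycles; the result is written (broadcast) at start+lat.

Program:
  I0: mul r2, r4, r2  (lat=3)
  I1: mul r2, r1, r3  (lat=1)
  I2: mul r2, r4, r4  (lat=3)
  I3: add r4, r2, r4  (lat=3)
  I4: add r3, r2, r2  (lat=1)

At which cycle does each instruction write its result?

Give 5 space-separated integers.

Answer: 4 3 6 9 7

Derivation:
I0 mul r2: issue@1 deps=(None,None) exec_start@1 write@4
I1 mul r2: issue@2 deps=(None,None) exec_start@2 write@3
I2 mul r2: issue@3 deps=(None,None) exec_start@3 write@6
I3 add r4: issue@4 deps=(2,None) exec_start@6 write@9
I4 add r3: issue@5 deps=(2,2) exec_start@6 write@7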